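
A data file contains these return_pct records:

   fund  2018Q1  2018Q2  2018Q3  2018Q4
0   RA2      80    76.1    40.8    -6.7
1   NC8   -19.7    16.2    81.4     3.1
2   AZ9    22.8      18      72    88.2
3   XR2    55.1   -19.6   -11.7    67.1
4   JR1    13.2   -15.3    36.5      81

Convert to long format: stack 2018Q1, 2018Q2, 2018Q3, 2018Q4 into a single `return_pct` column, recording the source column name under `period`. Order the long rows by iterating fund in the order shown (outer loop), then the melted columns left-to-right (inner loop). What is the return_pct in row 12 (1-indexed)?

88.2

20 rows total (5 × 4). Row 12: index ⌊(12-1)/4⌋ = 2 into fund → AZ9; (12-1) mod 4 = 3 into the melted columns → 2018Q4.
So row 12 is (AZ9, 2018Q4, 88.2); return_pct = 88.2.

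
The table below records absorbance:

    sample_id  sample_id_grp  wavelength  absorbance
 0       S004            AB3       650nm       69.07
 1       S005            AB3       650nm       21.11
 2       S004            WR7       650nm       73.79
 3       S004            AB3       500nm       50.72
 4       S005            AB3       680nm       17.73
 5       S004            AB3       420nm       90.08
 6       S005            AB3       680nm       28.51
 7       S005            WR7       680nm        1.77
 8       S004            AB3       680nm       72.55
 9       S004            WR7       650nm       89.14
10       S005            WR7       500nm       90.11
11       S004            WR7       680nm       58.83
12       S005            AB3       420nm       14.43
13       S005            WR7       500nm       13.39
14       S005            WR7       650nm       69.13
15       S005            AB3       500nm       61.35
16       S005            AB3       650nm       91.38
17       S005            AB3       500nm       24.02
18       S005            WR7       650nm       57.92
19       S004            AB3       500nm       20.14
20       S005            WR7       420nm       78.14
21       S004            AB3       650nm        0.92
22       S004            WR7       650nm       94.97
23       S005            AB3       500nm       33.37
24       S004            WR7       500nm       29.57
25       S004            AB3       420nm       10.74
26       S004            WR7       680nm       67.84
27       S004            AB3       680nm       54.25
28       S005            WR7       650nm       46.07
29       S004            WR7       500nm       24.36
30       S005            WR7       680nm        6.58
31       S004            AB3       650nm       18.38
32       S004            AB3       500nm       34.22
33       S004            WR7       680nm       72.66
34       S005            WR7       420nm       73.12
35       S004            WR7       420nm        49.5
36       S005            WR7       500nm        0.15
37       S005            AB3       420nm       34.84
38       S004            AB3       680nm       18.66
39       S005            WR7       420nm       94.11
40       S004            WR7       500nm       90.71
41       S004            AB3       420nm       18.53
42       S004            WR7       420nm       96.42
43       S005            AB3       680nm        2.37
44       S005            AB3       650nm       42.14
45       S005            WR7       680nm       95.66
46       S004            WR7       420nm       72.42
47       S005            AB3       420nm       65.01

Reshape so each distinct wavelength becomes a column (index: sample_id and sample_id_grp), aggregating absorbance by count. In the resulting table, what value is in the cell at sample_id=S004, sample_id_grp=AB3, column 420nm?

3

Rows with sample_id=S004, sample_id_grp=AB3 and wavelength=420nm: absorbance values are 90.08, 10.74, 18.53.
3 rows match — count = 3.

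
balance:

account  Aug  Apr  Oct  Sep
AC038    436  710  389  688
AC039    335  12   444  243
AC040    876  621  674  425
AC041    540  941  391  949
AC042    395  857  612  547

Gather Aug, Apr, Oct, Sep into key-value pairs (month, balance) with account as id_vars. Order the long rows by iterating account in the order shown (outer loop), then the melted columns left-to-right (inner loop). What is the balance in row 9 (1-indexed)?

876

20 rows total (5 × 4). Row 9: index ⌊(9-1)/4⌋ = 2 into account → AC040; (9-1) mod 4 = 0 into the melted columns → Aug.
So row 9 is (AC040, Aug, 876); balance = 876.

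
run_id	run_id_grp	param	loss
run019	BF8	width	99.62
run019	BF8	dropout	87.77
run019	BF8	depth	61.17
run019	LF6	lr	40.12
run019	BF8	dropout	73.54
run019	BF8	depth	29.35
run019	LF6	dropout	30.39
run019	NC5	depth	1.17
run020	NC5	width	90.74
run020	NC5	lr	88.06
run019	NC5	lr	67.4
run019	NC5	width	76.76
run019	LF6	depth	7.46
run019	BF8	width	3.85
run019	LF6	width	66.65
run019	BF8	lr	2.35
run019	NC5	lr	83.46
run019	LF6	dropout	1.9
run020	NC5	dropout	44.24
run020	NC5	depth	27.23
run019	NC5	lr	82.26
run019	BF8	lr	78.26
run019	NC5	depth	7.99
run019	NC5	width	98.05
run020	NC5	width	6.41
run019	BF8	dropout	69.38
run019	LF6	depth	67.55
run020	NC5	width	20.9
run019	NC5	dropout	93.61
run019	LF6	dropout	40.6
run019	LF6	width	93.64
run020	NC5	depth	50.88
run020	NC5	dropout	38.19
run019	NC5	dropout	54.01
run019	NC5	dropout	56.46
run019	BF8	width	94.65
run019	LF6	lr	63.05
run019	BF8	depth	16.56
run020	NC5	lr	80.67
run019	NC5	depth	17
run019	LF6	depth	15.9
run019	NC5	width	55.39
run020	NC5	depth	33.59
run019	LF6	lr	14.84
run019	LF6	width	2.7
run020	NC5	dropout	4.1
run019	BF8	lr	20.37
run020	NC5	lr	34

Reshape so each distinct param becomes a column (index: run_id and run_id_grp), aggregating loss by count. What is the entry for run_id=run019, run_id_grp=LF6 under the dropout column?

3

Rows with run_id=run019, run_id_grp=LF6 and param=dropout: loss values are 30.39, 1.9, 40.6.
3 rows match — count = 3.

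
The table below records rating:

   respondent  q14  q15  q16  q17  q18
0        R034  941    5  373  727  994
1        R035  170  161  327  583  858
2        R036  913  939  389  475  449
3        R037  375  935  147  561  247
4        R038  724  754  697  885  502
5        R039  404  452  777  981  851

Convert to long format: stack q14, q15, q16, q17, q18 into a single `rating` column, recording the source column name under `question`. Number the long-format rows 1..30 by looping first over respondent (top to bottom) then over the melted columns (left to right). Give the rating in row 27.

452

30 rows total (6 × 5). Row 27: index ⌊(27-1)/5⌋ = 5 into respondent → R039; (27-1) mod 5 = 1 into the melted columns → q15.
So row 27 is (R039, q15, 452); rating = 452.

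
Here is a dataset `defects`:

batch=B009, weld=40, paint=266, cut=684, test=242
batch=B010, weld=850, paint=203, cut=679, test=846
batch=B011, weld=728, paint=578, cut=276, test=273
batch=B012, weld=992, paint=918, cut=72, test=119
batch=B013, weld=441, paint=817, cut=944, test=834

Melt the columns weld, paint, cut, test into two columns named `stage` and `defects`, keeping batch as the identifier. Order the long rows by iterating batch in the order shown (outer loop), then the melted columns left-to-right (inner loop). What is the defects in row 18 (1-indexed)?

817

20 rows total (5 × 4). Row 18: index ⌊(18-1)/4⌋ = 4 into batch → B013; (18-1) mod 4 = 1 into the melted columns → paint.
So row 18 is (B013, paint, 817); defects = 817.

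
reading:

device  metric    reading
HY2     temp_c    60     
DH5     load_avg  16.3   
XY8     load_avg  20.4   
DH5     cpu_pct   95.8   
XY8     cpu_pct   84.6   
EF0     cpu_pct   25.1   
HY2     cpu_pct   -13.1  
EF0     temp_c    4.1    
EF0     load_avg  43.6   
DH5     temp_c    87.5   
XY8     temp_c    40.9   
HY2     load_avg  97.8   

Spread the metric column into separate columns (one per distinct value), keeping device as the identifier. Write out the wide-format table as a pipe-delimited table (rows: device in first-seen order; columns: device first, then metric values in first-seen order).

Columns: device plus the 3 distinct metric values (temp_c, load_avg, cpu_pct).
For example, row HY2 column temp_c takes reading=60 from the long row (HY2, temp_c).

| device | temp_c | load_avg | cpu_pct |
| HY2 | 60 | 97.8 | -13.1 |
| DH5 | 87.5 | 16.3 | 95.8 |
| XY8 | 40.9 | 20.4 | 84.6 |
| EF0 | 4.1 | 43.6 | 25.1 |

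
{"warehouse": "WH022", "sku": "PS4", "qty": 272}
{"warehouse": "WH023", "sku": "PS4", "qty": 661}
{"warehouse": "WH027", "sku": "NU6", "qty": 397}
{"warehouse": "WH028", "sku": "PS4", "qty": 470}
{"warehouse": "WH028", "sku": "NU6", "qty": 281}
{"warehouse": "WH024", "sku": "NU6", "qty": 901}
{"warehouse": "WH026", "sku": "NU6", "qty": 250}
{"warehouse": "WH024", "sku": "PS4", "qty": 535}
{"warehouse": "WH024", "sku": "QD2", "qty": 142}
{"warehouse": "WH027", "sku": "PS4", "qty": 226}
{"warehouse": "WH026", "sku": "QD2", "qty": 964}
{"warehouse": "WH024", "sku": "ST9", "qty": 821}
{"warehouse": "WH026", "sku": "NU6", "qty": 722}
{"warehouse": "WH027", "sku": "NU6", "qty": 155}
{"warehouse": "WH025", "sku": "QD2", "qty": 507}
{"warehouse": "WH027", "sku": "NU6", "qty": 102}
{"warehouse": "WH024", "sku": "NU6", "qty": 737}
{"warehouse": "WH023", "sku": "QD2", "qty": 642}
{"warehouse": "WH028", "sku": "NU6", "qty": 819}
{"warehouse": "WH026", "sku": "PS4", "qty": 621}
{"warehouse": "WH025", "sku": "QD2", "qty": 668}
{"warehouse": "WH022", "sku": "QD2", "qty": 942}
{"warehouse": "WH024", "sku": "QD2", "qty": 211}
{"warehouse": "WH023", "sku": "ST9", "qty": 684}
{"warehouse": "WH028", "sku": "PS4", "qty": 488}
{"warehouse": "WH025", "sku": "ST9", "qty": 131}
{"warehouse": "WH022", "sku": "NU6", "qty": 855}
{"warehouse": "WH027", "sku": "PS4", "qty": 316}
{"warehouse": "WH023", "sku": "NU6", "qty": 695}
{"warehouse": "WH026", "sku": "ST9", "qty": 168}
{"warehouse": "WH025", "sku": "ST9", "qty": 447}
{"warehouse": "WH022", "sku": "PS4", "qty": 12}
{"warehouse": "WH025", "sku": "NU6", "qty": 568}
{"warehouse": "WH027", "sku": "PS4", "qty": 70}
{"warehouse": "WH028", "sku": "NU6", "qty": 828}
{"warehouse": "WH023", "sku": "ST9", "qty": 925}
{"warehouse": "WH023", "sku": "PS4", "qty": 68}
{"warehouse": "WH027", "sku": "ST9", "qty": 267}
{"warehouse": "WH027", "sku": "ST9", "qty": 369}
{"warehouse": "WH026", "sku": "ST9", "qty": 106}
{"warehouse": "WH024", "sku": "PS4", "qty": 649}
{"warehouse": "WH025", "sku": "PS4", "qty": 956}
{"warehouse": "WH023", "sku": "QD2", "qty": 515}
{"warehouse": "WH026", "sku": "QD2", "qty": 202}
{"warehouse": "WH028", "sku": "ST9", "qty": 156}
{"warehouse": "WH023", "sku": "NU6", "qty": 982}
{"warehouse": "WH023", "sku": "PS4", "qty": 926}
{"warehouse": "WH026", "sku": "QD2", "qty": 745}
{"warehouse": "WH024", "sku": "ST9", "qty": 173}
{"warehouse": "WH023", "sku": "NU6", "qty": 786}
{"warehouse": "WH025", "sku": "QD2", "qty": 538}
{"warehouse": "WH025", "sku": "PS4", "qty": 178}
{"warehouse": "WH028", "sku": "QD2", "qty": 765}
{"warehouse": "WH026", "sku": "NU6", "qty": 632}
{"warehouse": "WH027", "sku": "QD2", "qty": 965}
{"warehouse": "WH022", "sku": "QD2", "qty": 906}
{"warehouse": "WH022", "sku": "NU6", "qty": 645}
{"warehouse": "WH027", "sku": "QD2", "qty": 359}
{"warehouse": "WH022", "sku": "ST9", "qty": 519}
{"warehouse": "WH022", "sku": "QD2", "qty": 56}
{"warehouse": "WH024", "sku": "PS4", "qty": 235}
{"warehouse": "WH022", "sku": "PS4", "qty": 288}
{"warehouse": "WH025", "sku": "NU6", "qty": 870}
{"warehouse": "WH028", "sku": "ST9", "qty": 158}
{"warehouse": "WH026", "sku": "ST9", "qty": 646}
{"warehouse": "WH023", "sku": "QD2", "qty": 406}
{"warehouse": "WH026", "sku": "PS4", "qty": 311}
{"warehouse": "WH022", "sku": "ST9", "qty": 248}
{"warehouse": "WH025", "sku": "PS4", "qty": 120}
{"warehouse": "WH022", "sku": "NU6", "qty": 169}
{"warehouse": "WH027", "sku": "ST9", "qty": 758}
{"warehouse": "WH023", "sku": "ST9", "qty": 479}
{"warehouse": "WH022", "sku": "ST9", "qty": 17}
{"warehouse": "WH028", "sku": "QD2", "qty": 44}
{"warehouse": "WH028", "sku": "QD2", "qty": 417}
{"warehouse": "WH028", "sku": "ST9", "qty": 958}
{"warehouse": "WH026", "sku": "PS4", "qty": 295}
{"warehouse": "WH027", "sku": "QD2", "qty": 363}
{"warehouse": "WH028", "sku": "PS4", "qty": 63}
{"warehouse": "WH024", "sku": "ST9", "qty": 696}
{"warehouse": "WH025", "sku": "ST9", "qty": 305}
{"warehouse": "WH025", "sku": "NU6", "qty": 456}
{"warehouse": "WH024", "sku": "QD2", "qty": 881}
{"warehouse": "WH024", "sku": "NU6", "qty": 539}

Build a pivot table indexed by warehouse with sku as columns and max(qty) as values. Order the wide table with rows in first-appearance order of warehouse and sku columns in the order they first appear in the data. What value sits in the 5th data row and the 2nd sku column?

With rows in first-appearance order of warehouse, row 5 is warehouse=WH024. sku columns in first-appearance order: PS4, NU6, QD2, ST9; column 2 is NU6.
Long rows with warehouse=WH024, sku=NU6: max(901, 737, 539) = 901.

901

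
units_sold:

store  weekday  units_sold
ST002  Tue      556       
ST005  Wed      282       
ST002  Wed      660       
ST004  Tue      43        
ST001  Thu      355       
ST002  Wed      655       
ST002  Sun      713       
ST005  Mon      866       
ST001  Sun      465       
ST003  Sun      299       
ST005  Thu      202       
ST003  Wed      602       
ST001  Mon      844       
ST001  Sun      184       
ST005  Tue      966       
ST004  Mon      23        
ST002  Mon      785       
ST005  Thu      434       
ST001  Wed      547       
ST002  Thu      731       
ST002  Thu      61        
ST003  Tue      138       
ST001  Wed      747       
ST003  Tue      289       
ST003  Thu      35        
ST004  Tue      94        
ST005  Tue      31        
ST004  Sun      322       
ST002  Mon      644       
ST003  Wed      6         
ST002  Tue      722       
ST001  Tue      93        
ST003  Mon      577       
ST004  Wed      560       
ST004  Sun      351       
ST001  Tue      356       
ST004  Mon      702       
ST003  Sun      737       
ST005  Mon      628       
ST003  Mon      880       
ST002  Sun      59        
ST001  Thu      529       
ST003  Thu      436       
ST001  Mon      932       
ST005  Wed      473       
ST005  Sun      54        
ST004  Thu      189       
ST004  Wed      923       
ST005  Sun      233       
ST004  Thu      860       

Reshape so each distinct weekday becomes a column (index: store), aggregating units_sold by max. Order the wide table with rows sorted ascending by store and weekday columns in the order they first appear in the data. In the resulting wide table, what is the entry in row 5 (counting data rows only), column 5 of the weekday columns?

With rows sorted ascending by store, row 5 is store=ST005. weekday columns in first-appearance order: Tue, Wed, Thu, Sun, Mon; column 5 is Mon.
Long rows with store=ST005, weekday=Mon: max(866, 628) = 866.

866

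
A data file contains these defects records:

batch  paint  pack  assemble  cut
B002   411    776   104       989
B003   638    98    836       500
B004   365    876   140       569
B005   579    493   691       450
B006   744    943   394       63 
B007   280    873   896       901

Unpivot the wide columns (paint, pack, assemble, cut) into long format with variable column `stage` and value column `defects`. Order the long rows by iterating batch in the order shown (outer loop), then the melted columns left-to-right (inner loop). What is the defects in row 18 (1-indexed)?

943

24 rows total (6 × 4). Row 18: index ⌊(18-1)/4⌋ = 4 into batch → B006; (18-1) mod 4 = 1 into the melted columns → pack.
So row 18 is (B006, pack, 943); defects = 943.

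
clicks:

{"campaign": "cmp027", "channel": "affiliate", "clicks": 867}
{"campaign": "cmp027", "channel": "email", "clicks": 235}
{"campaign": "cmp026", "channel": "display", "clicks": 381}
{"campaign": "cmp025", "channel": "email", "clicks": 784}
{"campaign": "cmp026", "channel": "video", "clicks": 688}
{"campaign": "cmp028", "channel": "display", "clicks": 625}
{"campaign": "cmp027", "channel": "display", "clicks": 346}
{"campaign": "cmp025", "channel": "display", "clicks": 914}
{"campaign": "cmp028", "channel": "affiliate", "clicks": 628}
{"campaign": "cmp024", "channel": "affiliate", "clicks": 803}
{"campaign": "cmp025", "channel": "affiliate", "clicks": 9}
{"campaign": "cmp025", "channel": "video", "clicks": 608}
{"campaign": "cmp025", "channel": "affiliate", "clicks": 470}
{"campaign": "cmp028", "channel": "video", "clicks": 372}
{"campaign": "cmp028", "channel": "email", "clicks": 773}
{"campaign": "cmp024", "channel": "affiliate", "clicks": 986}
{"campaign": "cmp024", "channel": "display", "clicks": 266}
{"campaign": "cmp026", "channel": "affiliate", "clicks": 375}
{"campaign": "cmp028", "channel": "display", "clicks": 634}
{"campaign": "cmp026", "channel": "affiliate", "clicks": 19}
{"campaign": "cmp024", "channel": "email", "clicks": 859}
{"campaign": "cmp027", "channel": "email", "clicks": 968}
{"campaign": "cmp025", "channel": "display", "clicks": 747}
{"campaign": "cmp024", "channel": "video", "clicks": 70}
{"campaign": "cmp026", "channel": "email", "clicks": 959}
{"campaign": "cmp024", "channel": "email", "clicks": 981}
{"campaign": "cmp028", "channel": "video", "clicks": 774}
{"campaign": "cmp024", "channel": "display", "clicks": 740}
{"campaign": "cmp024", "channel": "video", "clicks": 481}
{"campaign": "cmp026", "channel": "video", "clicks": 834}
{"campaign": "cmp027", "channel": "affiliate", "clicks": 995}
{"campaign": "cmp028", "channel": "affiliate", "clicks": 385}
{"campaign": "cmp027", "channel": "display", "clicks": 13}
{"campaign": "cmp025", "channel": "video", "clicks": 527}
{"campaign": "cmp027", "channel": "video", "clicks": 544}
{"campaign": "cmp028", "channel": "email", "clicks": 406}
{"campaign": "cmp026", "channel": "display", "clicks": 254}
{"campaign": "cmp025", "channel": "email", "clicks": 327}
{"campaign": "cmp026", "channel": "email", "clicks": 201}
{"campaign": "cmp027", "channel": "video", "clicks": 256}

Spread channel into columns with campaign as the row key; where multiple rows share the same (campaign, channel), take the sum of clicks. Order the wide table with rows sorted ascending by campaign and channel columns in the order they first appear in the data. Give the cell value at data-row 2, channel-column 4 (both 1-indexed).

1135

With rows sorted ascending by campaign, row 2 is campaign=cmp025. channel columns in first-appearance order: affiliate, email, display, video; column 4 is video.
Long rows with campaign=cmp025, channel=video: 608 + 527 = 1135.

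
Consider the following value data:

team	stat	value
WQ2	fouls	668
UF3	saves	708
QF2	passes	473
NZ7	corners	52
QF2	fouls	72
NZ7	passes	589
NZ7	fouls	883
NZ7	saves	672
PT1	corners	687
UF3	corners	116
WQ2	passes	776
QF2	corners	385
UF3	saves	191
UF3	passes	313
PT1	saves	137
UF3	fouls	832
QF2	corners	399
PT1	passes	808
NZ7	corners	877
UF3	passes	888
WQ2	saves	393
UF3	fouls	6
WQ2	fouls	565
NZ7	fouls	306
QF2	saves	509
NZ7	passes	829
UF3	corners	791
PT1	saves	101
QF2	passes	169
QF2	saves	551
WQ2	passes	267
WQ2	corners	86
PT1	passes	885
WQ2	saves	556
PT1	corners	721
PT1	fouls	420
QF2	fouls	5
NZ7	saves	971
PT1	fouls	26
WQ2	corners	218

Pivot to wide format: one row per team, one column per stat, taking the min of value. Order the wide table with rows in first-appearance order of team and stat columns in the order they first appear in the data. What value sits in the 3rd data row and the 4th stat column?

385

With rows in first-appearance order of team, row 3 is team=QF2. stat columns in first-appearance order: fouls, saves, passes, corners; column 4 is corners.
Long rows with team=QF2, stat=corners: min(385, 399) = 385.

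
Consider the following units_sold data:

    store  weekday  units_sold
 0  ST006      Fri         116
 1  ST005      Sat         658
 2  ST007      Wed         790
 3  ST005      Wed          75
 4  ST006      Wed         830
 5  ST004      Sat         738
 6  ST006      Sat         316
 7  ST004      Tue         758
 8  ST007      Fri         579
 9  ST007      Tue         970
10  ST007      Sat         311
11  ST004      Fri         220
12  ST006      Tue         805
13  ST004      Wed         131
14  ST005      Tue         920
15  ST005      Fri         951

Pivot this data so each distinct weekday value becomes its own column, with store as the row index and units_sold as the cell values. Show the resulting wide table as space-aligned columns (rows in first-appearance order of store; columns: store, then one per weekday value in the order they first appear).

store  Fri  Sat  Wed  Tue
ST006  116  316  830  805
ST005  951  658  75   920
ST007  579  311  790  970
ST004  220  738  131  758

Columns: store plus the 4 distinct weekday values (Fri, Sat, Wed, Tue).
For example, row ST006 column Fri takes units_sold=116 from the long row (ST006, Fri).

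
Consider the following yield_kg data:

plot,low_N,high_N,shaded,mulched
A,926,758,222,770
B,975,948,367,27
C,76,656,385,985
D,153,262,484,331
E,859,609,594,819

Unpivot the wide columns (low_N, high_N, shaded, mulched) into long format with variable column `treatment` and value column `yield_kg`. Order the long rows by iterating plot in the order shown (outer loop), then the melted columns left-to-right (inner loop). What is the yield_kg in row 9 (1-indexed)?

76

20 rows total (5 × 4). Row 9: index ⌊(9-1)/4⌋ = 2 into plot → C; (9-1) mod 4 = 0 into the melted columns → low_N.
So row 9 is (C, low_N, 76); yield_kg = 76.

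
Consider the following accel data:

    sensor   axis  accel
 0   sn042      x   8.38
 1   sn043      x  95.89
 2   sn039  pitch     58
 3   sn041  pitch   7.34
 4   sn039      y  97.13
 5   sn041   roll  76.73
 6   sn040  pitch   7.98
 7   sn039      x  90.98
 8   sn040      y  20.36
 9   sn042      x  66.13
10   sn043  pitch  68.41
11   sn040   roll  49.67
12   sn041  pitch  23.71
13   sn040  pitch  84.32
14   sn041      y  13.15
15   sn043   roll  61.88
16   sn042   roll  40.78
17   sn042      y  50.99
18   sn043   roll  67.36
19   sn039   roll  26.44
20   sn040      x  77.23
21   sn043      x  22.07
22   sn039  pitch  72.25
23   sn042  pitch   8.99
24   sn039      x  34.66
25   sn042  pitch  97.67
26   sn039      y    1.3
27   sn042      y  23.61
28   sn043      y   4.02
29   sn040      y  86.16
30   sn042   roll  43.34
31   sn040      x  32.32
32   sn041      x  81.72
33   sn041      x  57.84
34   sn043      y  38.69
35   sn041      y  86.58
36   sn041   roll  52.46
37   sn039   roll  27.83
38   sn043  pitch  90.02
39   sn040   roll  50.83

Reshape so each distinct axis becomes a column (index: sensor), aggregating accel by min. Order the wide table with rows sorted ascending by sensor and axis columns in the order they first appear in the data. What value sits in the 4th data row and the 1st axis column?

With rows sorted ascending by sensor, row 4 is sensor=sn042. axis columns in first-appearance order: x, pitch, y, roll; column 1 is x.
Long rows with sensor=sn042, axis=x: min(8.38, 66.13) = 8.38.

8.38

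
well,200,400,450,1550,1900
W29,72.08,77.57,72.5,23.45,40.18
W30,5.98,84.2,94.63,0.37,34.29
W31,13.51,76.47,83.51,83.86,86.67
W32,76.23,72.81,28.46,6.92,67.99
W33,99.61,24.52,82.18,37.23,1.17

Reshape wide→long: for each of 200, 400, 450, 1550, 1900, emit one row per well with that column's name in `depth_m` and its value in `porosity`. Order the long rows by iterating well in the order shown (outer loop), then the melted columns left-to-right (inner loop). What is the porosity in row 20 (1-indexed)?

25 rows total (5 × 5). Row 20: index ⌊(20-1)/5⌋ = 3 into well → W32; (20-1) mod 5 = 4 into the melted columns → 1900.
So row 20 is (W32, 1900, 67.99); porosity = 67.99.

67.99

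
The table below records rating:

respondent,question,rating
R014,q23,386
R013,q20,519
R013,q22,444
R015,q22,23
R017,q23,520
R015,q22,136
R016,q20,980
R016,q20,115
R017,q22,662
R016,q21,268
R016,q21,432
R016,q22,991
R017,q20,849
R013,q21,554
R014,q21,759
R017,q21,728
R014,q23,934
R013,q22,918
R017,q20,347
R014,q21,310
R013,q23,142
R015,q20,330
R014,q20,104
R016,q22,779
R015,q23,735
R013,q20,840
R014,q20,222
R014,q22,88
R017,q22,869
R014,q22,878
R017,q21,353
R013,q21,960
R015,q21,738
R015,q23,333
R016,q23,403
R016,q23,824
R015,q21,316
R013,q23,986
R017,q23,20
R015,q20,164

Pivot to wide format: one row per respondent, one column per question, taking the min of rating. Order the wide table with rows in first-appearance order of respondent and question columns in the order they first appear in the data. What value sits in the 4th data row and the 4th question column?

With rows in first-appearance order of respondent, row 4 is respondent=R017. question columns in first-appearance order: q23, q20, q22, q21; column 4 is q21.
Long rows with respondent=R017, question=q21: min(728, 353) = 353.

353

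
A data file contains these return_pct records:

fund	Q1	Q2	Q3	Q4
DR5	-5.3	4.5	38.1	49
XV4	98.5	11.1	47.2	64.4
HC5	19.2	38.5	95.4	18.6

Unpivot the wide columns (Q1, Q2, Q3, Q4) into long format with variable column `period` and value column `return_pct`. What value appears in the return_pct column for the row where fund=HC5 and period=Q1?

19.2

Unpivoting turns each (fund, wide-column) pair into one long row.
The wide cell at row HC5, column Q1 holds 19.2, so the long row (HC5, Q1) has return_pct=19.2.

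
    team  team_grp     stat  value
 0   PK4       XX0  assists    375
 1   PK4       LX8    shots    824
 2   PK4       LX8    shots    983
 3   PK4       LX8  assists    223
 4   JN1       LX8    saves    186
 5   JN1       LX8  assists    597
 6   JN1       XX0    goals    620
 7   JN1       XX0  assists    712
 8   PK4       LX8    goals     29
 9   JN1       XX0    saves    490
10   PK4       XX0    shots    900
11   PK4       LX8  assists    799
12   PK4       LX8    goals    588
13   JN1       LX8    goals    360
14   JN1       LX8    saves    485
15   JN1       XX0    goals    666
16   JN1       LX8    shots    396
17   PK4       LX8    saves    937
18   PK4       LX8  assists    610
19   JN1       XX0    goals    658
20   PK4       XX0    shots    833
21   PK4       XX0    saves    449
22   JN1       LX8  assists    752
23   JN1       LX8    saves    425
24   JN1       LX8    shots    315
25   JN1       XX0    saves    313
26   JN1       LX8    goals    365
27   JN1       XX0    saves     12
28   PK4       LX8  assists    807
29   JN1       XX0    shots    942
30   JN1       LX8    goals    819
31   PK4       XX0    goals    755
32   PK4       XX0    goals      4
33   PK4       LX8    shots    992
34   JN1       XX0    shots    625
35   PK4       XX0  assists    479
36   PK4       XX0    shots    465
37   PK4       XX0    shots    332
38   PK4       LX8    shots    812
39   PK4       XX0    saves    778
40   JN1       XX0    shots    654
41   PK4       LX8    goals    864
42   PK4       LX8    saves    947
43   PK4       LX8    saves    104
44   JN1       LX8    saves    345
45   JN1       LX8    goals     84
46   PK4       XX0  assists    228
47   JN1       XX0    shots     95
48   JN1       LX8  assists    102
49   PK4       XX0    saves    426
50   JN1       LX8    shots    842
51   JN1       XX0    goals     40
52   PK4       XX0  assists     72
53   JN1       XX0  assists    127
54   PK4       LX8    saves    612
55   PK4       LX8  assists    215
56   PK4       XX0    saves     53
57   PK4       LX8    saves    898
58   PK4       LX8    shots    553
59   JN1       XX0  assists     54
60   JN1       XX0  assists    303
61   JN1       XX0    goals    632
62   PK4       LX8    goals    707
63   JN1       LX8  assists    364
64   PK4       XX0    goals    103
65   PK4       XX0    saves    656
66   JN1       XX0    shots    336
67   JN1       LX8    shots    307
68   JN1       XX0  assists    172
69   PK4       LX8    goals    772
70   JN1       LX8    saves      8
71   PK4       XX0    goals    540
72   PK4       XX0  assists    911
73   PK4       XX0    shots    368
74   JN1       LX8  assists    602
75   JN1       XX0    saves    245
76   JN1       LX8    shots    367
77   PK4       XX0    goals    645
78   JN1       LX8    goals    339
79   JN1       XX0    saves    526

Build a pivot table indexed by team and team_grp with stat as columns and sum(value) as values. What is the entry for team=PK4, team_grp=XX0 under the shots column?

Rows with team=PK4, team_grp=XX0 and stat=shots: value values are 900, 833, 465, 332, 368.
900 + 833 + 465 + 332 + 368 = 2898.

2898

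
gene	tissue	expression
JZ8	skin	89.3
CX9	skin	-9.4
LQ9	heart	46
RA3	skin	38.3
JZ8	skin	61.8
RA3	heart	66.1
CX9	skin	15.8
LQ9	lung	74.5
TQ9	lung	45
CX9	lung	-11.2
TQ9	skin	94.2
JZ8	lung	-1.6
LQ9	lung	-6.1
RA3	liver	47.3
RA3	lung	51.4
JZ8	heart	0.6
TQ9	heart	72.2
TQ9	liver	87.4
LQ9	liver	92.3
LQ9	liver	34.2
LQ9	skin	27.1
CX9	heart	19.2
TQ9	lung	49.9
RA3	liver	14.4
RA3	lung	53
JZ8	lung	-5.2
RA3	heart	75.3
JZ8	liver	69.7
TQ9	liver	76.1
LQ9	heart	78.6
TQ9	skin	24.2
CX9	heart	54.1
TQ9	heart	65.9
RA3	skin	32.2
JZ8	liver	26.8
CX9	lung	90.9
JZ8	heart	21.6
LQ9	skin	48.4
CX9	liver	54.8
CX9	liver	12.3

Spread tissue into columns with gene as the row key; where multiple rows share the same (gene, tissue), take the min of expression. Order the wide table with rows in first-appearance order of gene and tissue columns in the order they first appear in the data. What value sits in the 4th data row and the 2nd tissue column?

With rows in first-appearance order of gene, row 4 is gene=RA3. tissue columns in first-appearance order: skin, heart, lung, liver; column 2 is heart.
Long rows with gene=RA3, tissue=heart: min(66.1, 75.3) = 66.1.

66.1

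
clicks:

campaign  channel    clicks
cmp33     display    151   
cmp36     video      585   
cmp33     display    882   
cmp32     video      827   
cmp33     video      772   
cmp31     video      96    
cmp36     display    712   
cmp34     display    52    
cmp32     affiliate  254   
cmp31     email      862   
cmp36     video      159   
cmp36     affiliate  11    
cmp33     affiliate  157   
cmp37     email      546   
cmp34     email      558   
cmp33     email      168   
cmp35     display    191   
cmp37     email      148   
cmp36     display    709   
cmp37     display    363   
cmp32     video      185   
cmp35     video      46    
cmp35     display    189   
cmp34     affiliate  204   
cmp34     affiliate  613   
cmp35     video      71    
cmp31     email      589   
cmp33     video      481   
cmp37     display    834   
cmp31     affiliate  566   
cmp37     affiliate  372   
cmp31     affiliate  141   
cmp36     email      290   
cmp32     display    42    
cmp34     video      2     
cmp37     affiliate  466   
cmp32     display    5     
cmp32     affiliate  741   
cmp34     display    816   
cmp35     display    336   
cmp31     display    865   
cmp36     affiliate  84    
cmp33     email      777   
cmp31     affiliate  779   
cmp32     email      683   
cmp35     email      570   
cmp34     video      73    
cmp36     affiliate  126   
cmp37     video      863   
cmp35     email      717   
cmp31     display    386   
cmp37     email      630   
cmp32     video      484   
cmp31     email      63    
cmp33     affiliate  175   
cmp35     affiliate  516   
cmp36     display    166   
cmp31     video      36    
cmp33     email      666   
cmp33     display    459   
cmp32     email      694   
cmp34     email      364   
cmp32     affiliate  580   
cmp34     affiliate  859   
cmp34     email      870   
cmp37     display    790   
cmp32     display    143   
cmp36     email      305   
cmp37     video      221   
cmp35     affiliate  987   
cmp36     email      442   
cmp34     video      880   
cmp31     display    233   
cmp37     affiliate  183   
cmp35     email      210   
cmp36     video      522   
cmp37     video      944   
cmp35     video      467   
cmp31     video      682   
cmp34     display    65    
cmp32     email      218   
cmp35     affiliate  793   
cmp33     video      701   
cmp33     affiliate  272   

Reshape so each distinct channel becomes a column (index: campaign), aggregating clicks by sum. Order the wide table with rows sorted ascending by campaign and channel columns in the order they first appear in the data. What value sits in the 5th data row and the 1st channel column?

With rows sorted ascending by campaign, row 5 is campaign=cmp35. channel columns in first-appearance order: display, video, affiliate, email; column 1 is display.
Long rows with campaign=cmp35, channel=display: 191 + 189 + 336 = 716.

716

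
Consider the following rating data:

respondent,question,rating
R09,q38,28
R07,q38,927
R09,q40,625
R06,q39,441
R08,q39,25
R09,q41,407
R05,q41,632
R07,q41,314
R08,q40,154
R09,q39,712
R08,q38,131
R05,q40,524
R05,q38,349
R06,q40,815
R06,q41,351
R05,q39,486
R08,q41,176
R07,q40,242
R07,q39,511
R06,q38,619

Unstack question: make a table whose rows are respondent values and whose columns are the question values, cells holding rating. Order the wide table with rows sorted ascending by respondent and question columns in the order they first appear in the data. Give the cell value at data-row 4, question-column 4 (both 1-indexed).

176

With rows sorted ascending by respondent, row 4 is respondent=R08. question columns in first-appearance order: q38, q40, q39, q41; column 4 is q41.
Long rows with respondent=R08, question=q41: rating = 176.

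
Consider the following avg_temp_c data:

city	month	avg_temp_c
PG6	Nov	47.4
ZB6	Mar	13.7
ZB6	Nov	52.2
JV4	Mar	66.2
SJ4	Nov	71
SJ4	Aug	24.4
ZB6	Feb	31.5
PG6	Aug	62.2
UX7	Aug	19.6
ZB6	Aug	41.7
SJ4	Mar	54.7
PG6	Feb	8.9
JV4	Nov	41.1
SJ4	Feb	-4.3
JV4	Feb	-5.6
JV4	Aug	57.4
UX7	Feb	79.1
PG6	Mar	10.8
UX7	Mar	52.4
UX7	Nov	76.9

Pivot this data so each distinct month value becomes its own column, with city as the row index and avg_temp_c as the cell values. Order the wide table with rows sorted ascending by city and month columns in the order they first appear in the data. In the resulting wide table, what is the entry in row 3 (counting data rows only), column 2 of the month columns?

54.7

With rows sorted ascending by city, row 3 is city=SJ4. month columns in first-appearance order: Nov, Mar, Aug, Feb; column 2 is Mar.
Long rows with city=SJ4, month=Mar: avg_temp_c = 54.7.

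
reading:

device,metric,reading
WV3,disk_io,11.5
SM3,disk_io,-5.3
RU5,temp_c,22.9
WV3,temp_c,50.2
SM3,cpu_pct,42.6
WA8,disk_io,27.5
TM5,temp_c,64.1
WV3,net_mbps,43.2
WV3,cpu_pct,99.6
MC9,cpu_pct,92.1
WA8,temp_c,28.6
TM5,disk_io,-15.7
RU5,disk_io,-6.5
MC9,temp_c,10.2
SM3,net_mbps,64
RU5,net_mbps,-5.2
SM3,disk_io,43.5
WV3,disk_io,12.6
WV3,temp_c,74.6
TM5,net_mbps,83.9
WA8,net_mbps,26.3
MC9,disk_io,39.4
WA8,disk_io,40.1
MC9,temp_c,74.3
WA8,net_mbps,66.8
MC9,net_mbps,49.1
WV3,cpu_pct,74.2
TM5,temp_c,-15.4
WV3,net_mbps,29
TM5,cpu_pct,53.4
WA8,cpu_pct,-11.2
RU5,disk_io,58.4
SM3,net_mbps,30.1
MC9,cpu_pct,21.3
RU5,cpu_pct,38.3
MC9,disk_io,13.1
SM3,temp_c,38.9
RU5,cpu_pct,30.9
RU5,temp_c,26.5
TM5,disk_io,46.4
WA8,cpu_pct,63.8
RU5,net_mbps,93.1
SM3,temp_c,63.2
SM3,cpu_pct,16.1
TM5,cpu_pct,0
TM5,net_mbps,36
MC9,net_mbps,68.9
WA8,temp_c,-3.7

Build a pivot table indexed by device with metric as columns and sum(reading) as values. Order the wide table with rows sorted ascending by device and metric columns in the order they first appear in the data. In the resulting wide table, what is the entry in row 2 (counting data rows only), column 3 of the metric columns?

69.2

With rows sorted ascending by device, row 2 is device=RU5. metric columns in first-appearance order: disk_io, temp_c, cpu_pct, net_mbps; column 3 is cpu_pct.
Long rows with device=RU5, metric=cpu_pct: 38.3 + 30.9 = 69.2.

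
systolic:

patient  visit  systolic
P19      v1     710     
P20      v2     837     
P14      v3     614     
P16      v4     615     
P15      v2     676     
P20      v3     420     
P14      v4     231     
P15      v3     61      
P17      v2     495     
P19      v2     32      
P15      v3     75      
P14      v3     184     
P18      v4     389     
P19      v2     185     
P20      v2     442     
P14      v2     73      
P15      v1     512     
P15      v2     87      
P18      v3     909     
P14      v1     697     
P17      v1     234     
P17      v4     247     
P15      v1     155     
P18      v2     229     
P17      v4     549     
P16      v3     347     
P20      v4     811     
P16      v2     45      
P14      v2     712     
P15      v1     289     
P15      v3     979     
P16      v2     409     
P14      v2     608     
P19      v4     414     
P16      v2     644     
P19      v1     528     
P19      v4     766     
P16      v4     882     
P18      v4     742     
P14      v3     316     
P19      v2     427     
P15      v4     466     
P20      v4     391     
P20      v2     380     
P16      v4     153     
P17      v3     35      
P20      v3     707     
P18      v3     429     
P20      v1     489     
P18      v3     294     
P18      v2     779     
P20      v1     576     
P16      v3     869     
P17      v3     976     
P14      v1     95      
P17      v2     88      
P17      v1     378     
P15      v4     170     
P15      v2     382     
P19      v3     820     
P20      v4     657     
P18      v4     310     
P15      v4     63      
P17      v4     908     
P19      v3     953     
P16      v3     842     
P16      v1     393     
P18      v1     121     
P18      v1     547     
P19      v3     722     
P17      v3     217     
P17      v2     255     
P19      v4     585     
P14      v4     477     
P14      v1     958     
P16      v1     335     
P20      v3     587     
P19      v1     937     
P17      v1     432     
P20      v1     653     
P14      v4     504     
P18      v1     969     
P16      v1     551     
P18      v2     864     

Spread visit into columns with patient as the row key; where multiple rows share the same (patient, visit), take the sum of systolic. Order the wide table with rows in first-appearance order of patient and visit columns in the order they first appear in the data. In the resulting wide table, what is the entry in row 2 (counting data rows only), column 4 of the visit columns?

1859

With rows in first-appearance order of patient, row 2 is patient=P20. visit columns in first-appearance order: v1, v2, v3, v4; column 4 is v4.
Long rows with patient=P20, visit=v4: 811 + 391 + 657 = 1859.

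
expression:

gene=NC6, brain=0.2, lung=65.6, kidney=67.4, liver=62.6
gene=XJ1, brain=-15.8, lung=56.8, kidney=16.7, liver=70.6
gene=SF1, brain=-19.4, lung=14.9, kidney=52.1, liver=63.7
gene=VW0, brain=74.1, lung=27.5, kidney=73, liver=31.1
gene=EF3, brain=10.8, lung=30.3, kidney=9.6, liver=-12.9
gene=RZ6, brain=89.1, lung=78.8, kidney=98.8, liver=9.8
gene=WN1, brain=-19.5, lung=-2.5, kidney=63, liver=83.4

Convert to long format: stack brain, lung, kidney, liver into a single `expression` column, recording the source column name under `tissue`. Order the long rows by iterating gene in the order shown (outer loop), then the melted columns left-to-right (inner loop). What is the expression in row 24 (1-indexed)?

28 rows total (7 × 4). Row 24: index ⌊(24-1)/4⌋ = 5 into gene → RZ6; (24-1) mod 4 = 3 into the melted columns → liver.
So row 24 is (RZ6, liver, 9.8); expression = 9.8.

9.8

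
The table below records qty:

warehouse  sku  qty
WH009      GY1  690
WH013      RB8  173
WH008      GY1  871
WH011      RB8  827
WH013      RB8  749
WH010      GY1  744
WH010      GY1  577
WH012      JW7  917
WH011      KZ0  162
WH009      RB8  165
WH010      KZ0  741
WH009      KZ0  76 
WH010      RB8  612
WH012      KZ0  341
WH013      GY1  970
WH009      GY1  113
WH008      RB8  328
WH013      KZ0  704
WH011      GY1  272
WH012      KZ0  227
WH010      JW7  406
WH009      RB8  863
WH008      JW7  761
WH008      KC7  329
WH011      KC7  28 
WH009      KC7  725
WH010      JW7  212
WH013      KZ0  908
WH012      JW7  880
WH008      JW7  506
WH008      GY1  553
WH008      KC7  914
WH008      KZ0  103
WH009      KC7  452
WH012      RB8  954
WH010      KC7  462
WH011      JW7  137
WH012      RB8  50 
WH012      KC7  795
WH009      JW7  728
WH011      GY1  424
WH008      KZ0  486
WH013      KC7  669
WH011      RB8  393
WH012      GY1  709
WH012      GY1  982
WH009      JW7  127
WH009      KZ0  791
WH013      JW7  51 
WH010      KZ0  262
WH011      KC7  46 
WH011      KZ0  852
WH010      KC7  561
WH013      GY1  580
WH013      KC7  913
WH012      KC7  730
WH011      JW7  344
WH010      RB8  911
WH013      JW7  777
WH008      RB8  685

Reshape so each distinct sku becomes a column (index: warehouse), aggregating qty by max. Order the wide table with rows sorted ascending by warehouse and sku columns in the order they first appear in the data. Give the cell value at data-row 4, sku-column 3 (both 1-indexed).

344

With rows sorted ascending by warehouse, row 4 is warehouse=WH011. sku columns in first-appearance order: GY1, RB8, JW7, KZ0, KC7; column 3 is JW7.
Long rows with warehouse=WH011, sku=JW7: max(137, 344) = 344.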